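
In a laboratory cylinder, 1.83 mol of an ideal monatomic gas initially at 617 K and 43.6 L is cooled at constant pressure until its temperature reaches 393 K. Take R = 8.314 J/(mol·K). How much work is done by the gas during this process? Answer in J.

-3410 J

P₁ = nRT₁/V₁ = 1.83×8.314×617/43.6 = 215 kPa.
Isobaric: P stays 215 kPa; V/T = const ⇒ T₂ = 393 K, V₂ = 27.8 L.
W = PΔV = 215×(27.8−43.6) kPa·L = -3410 J.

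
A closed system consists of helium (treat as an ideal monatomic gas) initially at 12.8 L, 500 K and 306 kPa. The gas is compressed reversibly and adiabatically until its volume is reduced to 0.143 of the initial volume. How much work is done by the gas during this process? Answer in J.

n = P₁V₁/(RT₁) = 306×12.8/(8.314×500) = 0.942 mol.
Adiabatic: TV^(γ−1) = const ⇒ T₂ = 500×(6.99)^0.667 = 1830 K; PV^γ = const ⇒ P₂ = 7830 kPa.
ΔU = nCvΔT = 0.942×12.5×(1830−500) = 15600 J.
Q = 0 for an adiabatic process, so W = −ΔU = -15600 J.

-15600 J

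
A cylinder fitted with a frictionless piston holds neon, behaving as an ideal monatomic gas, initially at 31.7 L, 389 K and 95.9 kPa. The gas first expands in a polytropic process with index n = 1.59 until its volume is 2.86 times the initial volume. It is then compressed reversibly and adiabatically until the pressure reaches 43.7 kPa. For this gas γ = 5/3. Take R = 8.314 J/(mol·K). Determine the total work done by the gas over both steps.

1340 J

n = P₁V₁/(RT₁) = 95.9×31.7/(8.314×389) = 0.940 mol.
Step 1 — Polytropic n=1.59: T₂ = T₁(V₁/V₂)^(n−1) = 389×(0.350)^0.59 = 209 K; P₂ = P₁(V₁/V₂)^n = 18.0 kPa.
W = (P₁V₁−P₂V₂)/(n−1) = (95.9×31.7−18.0×90.7)/0.59 = 2380 J.
ΔU = nCvΔT = 0.940×12.5×(209−389) = -2110 J.
Q = ΔU + W = 274 J.
State after step 1: P = 18.0 kPa, V = 90.7 L, T = 209 K.
Step 2 — Adiabatic: T₂/T₁ = (P₂/P₁)^((γ−1)/γ) ⇒ T₂ = 209×(2.42)^0.400 = 298 K; V₂ = 53.3 L.
ΔU = nCvΔT = 0.940×12.5×(298−209) = 1040 J.
Q = 0 for an adiabatic process, so W = −ΔU = -1040 J.
Net over both steps: W = 1340 J, Q = 274 J, ΔU = -1070 J.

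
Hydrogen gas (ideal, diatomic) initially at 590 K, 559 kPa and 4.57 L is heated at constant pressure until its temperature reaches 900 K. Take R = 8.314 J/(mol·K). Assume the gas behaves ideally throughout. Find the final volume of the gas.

6.97 L

Isobaric: P stays 559 kPa; V/T = const ⇒ T₂ = 900 K, V₂ = 6.97 L.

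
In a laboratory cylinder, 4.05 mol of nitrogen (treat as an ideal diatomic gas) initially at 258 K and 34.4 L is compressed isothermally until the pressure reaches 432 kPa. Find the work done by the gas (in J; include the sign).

-4660 J

P₁ = nRT₁/V₁ = 4.05×8.314×258/34.4 = 253 kPa.
Isothermal: T stays 258 K; PV = const ⇒ V₂ = 20.1 L, P₂ = 432 kPa.
W = nRT ln(V₂/V₁) = 4.05×8.314×258×ln(0.585) = -4660 J.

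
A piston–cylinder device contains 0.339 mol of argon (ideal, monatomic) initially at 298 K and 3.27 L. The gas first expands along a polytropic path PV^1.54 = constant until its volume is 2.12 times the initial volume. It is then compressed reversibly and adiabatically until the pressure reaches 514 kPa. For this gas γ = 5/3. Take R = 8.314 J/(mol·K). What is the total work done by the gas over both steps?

-402 J

P₁ = nRT₁/V₁ = 0.339×8.314×298/3.27 = 257 kPa.
Step 1 — Polytropic n=1.54: T₂ = T₁(V₁/V₂)^(n−1) = 298×(0.472)^0.54 = 199 K; P₂ = P₁(V₁/V₂)^n = 80.7 kPa.
W = (P₁V₁−P₂V₂)/(n−1) = (257×3.27−80.7×6.93)/0.54 = 519 J.
ΔU = nCvΔT = 0.339×12.5×(199−298) = -420 J.
Q = ΔU + W = 98.6 J.
State after step 1: P = 80.7 kPa, V = 6.93 L, T = 199 K.
Step 2 — Adiabatic: T₂/T₁ = (P₂/P₁)^((γ−1)/γ) ⇒ T₂ = 199×(6.37)^0.400 = 416 K; V₂ = 2.28 L.
ΔU = nCvΔT = 0.339×12.5×(416−199) = 921 J.
Q = 0 for an adiabatic process, so W = −ΔU = -921 J.
Net over both steps: W = -402 J, Q = 98.6 J, ΔU = 501 J.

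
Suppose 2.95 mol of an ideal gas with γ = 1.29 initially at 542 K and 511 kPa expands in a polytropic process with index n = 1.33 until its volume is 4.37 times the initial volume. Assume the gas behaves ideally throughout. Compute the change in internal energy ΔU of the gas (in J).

-17700 J

V₁ = nRT₁/P₁ = 2.95×8.314×542/511 = 26.0 L.
Polytropic n=1.33: T₂ = T₁(V₁/V₂)^(n−1) = 542×(0.229)^0.33 = 333 K; P₂ = P₁(V₁/V₂)^n = 71.9 kPa.
For an ideal gas ΔU = nCvΔT with Cv = R/(γ−1) = 28.7 J/(mol·K).
ΔU = 2.95×28.7×(333−542) = -17700 J.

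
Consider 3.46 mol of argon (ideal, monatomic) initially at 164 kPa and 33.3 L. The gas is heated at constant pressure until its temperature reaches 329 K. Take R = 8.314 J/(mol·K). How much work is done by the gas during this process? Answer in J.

T₁ = P₁V₁/(nR) = 164×33.3/(3.46×8.314) = 190 K.
Isobaric: P stays 164 kPa; V/T = const ⇒ T₂ = 329 K, V₂ = 57.7 L.
W = PΔV = 164×(57.7−33.3) kPa·L = 4000 J.

4000 J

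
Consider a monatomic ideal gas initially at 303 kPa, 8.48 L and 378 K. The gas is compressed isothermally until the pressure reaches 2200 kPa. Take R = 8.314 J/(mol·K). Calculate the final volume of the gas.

Isothermal: T stays 378 K; PV = const ⇒ V₂ = 1.17 L, P₂ = 2200 kPa.

1.17 L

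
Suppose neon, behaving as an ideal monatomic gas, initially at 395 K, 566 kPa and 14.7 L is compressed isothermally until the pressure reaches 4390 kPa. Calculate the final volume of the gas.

1.90 L

Isothermal: T stays 395 K; PV = const ⇒ V₂ = 1.90 L, P₂ = 4390 kPa.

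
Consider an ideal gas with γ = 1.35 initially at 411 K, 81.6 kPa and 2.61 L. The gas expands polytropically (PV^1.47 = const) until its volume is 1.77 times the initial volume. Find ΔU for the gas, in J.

n = P₁V₁/(RT₁) = 81.6×2.61/(8.314×411) = 0.0623 mol.
Polytropic n=1.47: T₂ = T₁(V₁/V₂)^(n−1) = 411×(0.565)^0.47 = 314 K; P₂ = P₁(V₁/V₂)^n = 35.3 kPa.
For an ideal gas ΔU = nCvΔT with Cv = R/(γ−1) = 23.8 J/(mol·K).
ΔU = 0.0623×23.8×(314−411) = -143 J.

-143 J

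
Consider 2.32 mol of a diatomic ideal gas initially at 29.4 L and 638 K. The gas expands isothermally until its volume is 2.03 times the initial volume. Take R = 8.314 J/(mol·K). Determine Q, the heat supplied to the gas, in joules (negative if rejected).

P₁ = nRT₁/V₁ = 2.32×8.314×638/29.4 = 419 kPa.
Isothermal: T stays 638 K; PV = const ⇒ V₂ = 59.7 L, P₂ = 206 kPa.
ΔU = 0 (ideal gas, T constant).
W = nRT ln(V₂/V₁) = 2.32×8.314×638×ln(2.03) = 8710 J.
Q = ΔU + W = 8710 J.

8710 J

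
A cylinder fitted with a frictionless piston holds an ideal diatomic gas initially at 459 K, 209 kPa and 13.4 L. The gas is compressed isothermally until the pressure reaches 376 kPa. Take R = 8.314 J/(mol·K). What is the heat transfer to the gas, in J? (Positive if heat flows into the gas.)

n = P₁V₁/(RT₁) = 209×13.4/(8.314×459) = 0.734 mol.
Isothermal: T stays 459 K; PV = const ⇒ V₂ = 7.45 L, P₂ = 376 kPa.
ΔU = 0 (ideal gas, T constant).
W = nRT ln(V₂/V₁) = 0.734×8.314×459×ln(0.556) = -1640 J.
Q = ΔU + W = -1640 J.

-1640 J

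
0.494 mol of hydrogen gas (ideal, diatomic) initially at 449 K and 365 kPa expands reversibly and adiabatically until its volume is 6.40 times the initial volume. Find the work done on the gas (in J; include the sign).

-2420 J

V₁ = nRT₁/P₁ = 0.494×8.314×449/365 = 5.05 L.
Adiabatic: TV^(γ−1) = const ⇒ T₂ = 449×(0.156)^0.400 = 214 K; PV^γ = const ⇒ P₂ = 27.1 kPa.
ΔU = nCvΔT = 0.494×20.8×(214−449) = -2420 J.
Q = 0 for an adiabatic process, so W = −ΔU = 2420 J.
Work done on the gas = −W_by = -2420 J.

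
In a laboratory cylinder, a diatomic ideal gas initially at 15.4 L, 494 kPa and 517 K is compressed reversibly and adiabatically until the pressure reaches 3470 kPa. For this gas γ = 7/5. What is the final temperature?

Adiabatic: T₂/T₁ = (P₂/P₁)^((γ−1)/γ) ⇒ T₂ = 517×(7.02)^0.286 = 902 K; V₂ = 3.83 L.

902 K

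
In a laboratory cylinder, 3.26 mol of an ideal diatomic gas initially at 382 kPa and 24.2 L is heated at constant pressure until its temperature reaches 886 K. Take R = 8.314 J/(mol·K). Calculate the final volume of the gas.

62.9 L

T₁ = P₁V₁/(nR) = 382×24.2/(3.26×8.314) = 341 K.
Isobaric: P stays 382 kPa; V/T = const ⇒ T₂ = 886 K, V₂ = 62.9 L.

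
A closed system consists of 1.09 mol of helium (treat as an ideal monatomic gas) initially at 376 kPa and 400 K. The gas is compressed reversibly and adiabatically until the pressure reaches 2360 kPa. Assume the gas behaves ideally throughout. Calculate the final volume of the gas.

V₁ = nRT₁/P₁ = 1.09×8.314×400/376 = 9.64 L.
Adiabatic: T₂/T₁ = (P₂/P₁)^((γ−1)/γ) ⇒ T₂ = 400×(6.28)^0.400 = 834 K; V₂ = 3.20 L.

3.20 L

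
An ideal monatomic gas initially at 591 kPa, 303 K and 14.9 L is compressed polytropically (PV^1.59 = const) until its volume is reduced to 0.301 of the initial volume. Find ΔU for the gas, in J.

n = P₁V₁/(RT₁) = 591×14.9/(8.314×303) = 3.50 mol.
Polytropic n=1.59: T₂ = T₁(V₁/V₂)^(n−1) = 303×(3.32)^0.59 = 615 K; P₂ = P₁(V₁/V₂)^n = 3990 kPa.
For an ideal gas ΔU = nCvΔT with Cv = (3/2)R = 12.5 J/(mol·K).
ΔU = 3.50×12.5×(615−303) = 13600 J.

13600 J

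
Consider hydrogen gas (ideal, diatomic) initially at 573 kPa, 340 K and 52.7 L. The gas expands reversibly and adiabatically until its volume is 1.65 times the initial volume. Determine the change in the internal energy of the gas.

-13700 J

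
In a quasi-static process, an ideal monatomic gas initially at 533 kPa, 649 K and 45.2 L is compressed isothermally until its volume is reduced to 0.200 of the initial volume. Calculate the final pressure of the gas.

2660 kPa

Isothermal: T stays 649 K; PV = const ⇒ V₂ = 9.04 L, P₂ = 2660 kPa.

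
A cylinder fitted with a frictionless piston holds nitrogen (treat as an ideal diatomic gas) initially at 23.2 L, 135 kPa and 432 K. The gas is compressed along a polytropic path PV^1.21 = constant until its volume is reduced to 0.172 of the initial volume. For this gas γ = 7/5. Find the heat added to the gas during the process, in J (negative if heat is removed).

-3170 J

n = P₁V₁/(RT₁) = 135×23.2/(8.314×432) = 0.872 mol.
Polytropic n=1.21: T₂ = T₁(V₁/V₂)^(n−1) = 432×(5.81)^0.21 = 625 K; P₂ = P₁(V₁/V₂)^n = 1140 kPa.
W = (P₁V₁−P₂V₂)/(n−1) = (135×23.2−1140×3.99)/0.21 = -6670 J.
ΔU = nCvΔT = 0.872×20.8×(625−432) = 3500 J.
Q = ΔU + W = -3170 J.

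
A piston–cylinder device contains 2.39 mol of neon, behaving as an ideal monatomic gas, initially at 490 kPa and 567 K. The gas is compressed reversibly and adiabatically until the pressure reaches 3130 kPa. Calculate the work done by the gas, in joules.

-18600 J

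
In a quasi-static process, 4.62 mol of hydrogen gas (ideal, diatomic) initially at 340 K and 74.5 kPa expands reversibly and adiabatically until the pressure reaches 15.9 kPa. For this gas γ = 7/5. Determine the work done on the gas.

-11600 J

V₁ = nRT₁/P₁ = 4.62×8.314×340/74.5 = 175 L.
Adiabatic: T₂/T₁ = (P₂/P₁)^((γ−1)/γ) ⇒ T₂ = 340×(0.213)^0.286 = 219 K; V₂ = 528 L.
ΔU = nCvΔT = 4.62×20.8×(219−340) = -11600 J.
Q = 0 for an adiabatic process, so W = −ΔU = 11600 J.
Work done on the gas = −W_by = -11600 J.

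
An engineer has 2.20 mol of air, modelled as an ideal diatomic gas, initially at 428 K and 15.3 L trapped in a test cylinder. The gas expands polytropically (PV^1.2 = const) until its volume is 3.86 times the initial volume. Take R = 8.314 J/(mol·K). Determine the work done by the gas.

P₁ = nRT₁/V₁ = 2.20×8.314×428/15.3 = 512 kPa.
Polytropic n=1.2: T₂ = T₁(V₁/V₂)^(n−1) = 428×(0.259)^0.20 = 327 K; P₂ = P₁(V₁/V₂)^n = 101 kPa.
W = (P₁V₁−P₂V₂)/(n−1) = (512×15.3−101×59.1)/0.20 = 9270 J.

9270 J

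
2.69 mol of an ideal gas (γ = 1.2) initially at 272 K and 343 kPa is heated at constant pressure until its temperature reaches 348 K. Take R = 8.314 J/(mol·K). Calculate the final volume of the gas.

V₁ = nRT₁/P₁ = 2.69×8.314×272/343 = 17.7 L.
Isobaric: P stays 343 kPa; V/T = const ⇒ T₂ = 348 K, V₂ = 22.7 L.

22.7 L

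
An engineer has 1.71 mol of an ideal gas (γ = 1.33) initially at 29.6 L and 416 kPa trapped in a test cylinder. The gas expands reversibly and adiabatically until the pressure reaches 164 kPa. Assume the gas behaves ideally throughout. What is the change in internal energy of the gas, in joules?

T₁ = P₁V₁/(nR) = 416×29.6/(1.71×8.314) = 866 K.
Adiabatic: T₂/T₁ = (P₂/P₁)^((γ−1)/γ) ⇒ T₂ = 866×(0.394)^0.248 = 688 K; V₂ = 59.6 L.
For an ideal gas ΔU = nCvΔT with Cv = R/(γ−1) = 25.2 J/(mol·K).
ΔU = 1.71×25.2×(688−866) = -7700 J.

-7700 J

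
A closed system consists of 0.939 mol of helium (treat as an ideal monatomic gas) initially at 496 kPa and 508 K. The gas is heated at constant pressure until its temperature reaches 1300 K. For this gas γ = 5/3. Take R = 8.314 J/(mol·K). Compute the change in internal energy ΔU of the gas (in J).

9270 J

V₁ = nRT₁/P₁ = 0.939×8.314×508/496 = 8.00 L.
Isobaric: P stays 496 kPa; V/T = const ⇒ T₂ = 1300 K, V₂ = 20.5 L.
For an ideal gas ΔU = nCvΔT with Cv = (3/2)R = 12.5 J/(mol·K).
ΔU = 0.939×12.5×(1300−508) = 9270 J.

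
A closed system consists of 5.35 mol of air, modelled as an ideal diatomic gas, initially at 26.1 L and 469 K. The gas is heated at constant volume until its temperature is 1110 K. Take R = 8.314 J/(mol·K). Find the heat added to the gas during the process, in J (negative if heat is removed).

P₁ = nRT₁/V₁ = 5.35×8.314×469/26.1 = 799 kPa.
Isochoric: V stays 26.1 L; P/T = const ⇒ T₂ = 1110 K, P₂ = 1890 kPa.
W = 0 (no volume change).
ΔU = nCvΔT = 5.35×20.8×(1110−469) = 71300 J.
Q = ΔU = 71300 J.

71300 J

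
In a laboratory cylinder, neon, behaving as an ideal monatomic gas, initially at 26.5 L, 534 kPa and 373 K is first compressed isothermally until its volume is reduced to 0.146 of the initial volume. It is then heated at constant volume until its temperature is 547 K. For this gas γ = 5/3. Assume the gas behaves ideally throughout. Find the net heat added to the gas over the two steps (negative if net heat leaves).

n = P₁V₁/(RT₁) = 534×26.5/(8.314×373) = 4.56 mol.
Step 1 — Isothermal: T stays 373 K; PV = const ⇒ V₂ = 3.87 L, P₂ = 3660 kPa.
ΔU = 0 (ideal gas, T constant).
W = nRT ln(V₂/V₁) = 4.56×8.314×373×ln(0.146) = -27200 J.
Q = ΔU + W = -27200 J.
State after step 1: P = 3660 kPa, V = 3.87 L, T = 373 K.
Step 2 — Isochoric: V stays 3.87 L; P/T = const ⇒ T₂ = 547 K, P₂ = 5360 kPa.
W = 0 (no volume change).
ΔU = nCvΔT = 4.56×12.5×(547−373) = 9900 J.
Q = ΔU = 9900 J.
Net over both steps: W = -27200 J, Q = -17300 J, ΔU = 9900 J.

-17300 J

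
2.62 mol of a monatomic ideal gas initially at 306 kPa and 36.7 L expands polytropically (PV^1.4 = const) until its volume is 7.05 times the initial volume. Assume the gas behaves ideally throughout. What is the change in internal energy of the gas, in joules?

T₁ = P₁V₁/(nR) = 306×36.7/(2.62×8.314) = 516 K.
Polytropic n=1.4: T₂ = T₁(V₁/V₂)^(n−1) = 516×(0.142)^0.40 = 236 K; P₂ = P₁(V₁/V₂)^n = 19.9 kPa.
For an ideal gas ΔU = nCvΔT with Cv = (3/2)R = 12.5 J/(mol·K).
ΔU = 2.62×12.5×(236−516) = -9130 J.

-9130 J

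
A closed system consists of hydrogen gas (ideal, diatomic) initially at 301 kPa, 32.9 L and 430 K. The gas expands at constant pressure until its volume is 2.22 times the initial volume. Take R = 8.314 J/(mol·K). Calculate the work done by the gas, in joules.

12100 J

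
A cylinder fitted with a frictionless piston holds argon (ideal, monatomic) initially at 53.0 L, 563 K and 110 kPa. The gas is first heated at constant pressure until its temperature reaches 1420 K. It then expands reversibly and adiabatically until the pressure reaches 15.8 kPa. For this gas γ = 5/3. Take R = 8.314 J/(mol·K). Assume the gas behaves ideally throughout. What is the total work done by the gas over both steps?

n = P₁V₁/(RT₁) = 110×53.0/(8.314×563) = 1.25 mol.
Step 1 — Isobaric: P stays 110 kPa; V/T = const ⇒ T₂ = 1420 K, V₂ = 134 L.
W = PΔV = 110×(134−53.0) kPa·L = 8870 J.
ΔU = nCvΔT = 1.25×12.5×(1420−563) = 13300 J.
Q = ΔU + W = nCpΔT = 22200 J.
State after step 1: P = 110 kPa, V = 134 L, T = 1420 K.
Step 2 — Adiabatic: T₂/T₁ = (P₂/P₁)^((γ−1)/γ) ⇒ T₂ = 1420×(0.144)^0.400 = 653 K; V₂ = 428 L.
ΔU = nCvΔT = 1.25×12.5×(653−1420) = -11900 J.
Q = 0 for an adiabatic process, so W = −ΔU = 11900 J.
Net over both steps: W = 20800 J, Q = 22200 J, ΔU = 1400 J.

20800 J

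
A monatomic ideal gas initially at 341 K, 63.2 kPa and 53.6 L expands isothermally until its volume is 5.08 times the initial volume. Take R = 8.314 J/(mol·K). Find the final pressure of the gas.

12.4 kPa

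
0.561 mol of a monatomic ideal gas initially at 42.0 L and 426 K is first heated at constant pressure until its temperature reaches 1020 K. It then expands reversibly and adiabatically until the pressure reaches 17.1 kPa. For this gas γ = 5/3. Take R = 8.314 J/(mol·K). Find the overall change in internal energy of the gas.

P₁ = nRT₁/V₁ = 0.561×8.314×426/42.0 = 47.3 kPa.
Step 1 — Isobaric: P stays 47.3 kPa; V/T = const ⇒ T₂ = 1020 K, V₂ = 101 L.
W = PΔV = 47.3×(101−42.0) kPa·L = 2770 J.
ΔU = nCvΔT = 0.561×12.5×(1020−426) = 4160 J.
Q = ΔU + W = nCpΔT = 6930 J.
State after step 1: P = 47.3 kPa, V = 101 L, T = 1020 K.
Step 2 — Adiabatic: T₂/T₁ = (P₂/P₁)^((γ−1)/γ) ⇒ T₂ = 1020×(0.361)^0.400 = 679 K; V₂ = 185 L.
ΔU = nCvΔT = 0.561×12.5×(679−1020) = -2390 J.
Q = 0 for an adiabatic process, so W = −ΔU = 2390 J.
Net over both steps: W = 5160 J, Q = 6930 J, ΔU = 1770 J.

1770 J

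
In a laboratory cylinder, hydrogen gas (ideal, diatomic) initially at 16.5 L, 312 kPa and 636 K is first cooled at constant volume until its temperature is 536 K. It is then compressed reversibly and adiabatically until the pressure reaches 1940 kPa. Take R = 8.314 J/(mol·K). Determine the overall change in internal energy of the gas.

6330 J

n = P₁V₁/(RT₁) = 312×16.5/(8.314×636) = 0.974 mol.
Step 1 — Isochoric: V stays 16.5 L; P/T = const ⇒ T₂ = 536 K, P₂ = 263 kPa.
W = 0 (no volume change).
ΔU = nCvΔT = 0.974×20.8×(536−636) = -2020 J.
Q = ΔU = -2020 J.
State after step 1: P = 263 kPa, V = 16.5 L, T = 536 K.
Step 2 — Adiabatic: T₂/T₁ = (P₂/P₁)^((γ−1)/γ) ⇒ T₂ = 536×(7.38)^0.286 = 949 K; V₂ = 3.96 L.
ΔU = nCvΔT = 0.974×20.8×(949−536) = 8350 J.
Q = 0 for an adiabatic process, so W = −ΔU = -8350 J.
Net over both steps: W = -8350 J, Q = -2020 J, ΔU = 6330 J.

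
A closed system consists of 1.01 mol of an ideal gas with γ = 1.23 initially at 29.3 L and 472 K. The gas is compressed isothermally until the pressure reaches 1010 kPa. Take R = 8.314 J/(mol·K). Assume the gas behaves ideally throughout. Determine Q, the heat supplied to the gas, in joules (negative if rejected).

P₁ = nRT₁/V₁ = 1.01×8.314×472/29.3 = 135 kPa.
Isothermal: T stays 472 K; PV = const ⇒ V₂ = 3.92 L, P₂ = 1010 kPa.
ΔU = 0 (ideal gas, T constant).
W = nRT ln(V₂/V₁) = 1.01×8.314×472×ln(0.134) = -7970 J.
Q = ΔU + W = -7970 J.

-7970 J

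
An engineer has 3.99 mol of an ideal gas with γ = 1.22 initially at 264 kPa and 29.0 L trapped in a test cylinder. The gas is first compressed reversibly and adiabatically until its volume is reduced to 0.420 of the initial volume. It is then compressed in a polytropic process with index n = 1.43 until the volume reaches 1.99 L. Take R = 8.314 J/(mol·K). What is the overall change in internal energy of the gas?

57000 J

T₁ = P₁V₁/(nR) = 264×29.0/(3.99×8.314) = 231 K.
Step 1 — Adiabatic: TV^(γ−1) = const ⇒ T₂ = 231×(2.38)^0.220 = 279 K; PV^γ = const ⇒ P₂ = 761 kPa.
ΔU = nCvΔT = 3.99×37.8×(279−231) = 7320 J.
Q = 0 for an adiabatic process, so W = −ΔU = -7320 J.
State after step 1: P = 761 kPa, V = 12.2 L, T = 279 K.
Step 2 — Polytropic n=1.43: T₂ = T₁(V₁/V₂)^(n−1) = 279×(6.12)^0.43 = 609 K; P₂ = P₁(V₁/V₂)^n = 10100 kPa.
W = (P₁V₁−P₂V₂)/(n−1) = (761×12.2−10100×1.99)/0.43 = -25400 J.
ΔU = nCvΔT = 3.99×37.8×(609−279) = 49700 J.
Q = ΔU + W = 24300 J.
Net over both steps: W = -32700 J, Q = 24300 J, ΔU = 57000 J.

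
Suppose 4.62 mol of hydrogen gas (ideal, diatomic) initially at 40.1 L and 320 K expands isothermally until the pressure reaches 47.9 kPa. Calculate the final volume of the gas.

257 L

P₁ = nRT₁/V₁ = 4.62×8.314×320/40.1 = 307 kPa.
Isothermal: T stays 320 K; PV = const ⇒ V₂ = 257 L, P₂ = 47.9 kPa.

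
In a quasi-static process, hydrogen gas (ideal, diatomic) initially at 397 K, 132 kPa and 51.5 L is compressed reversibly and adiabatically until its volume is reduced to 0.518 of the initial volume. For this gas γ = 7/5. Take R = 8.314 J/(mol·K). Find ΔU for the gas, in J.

5120 J

n = P₁V₁/(RT₁) = 132×51.5/(8.314×397) = 2.06 mol.
Adiabatic: TV^(γ−1) = const ⇒ T₂ = 397×(1.93)^0.400 = 516 K; PV^γ = const ⇒ P₂ = 332 kPa.
For an ideal gas ΔU = nCvΔT with Cv = (5/2)R = 20.8 J/(mol·K).
ΔU = 2.06×20.8×(516−397) = 5120 J.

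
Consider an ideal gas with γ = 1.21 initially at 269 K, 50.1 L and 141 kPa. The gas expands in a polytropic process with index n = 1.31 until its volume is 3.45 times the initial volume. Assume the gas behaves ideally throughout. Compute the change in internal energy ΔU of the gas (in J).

-10700 J

n = P₁V₁/(RT₁) = 141×50.1/(8.314×269) = 3.16 mol.
Polytropic n=1.31: T₂ = T₁(V₁/V₂)^(n−1) = 269×(0.290)^0.31 = 183 K; P₂ = P₁(V₁/V₂)^n = 27.8 kPa.
For an ideal gas ΔU = nCvΔT with Cv = R/(γ−1) = 39.6 J/(mol·K).
ΔU = 3.16×39.6×(183−269) = -10700 J.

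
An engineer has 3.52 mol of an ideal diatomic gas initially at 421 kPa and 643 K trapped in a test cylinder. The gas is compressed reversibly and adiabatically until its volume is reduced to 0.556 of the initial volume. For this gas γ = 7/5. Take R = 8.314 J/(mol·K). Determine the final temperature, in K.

813 K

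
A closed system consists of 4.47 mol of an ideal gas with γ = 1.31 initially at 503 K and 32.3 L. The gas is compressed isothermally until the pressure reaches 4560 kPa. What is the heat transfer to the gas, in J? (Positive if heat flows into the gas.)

-38600 J

P₁ = nRT₁/V₁ = 4.47×8.314×503/32.3 = 579 kPa.
Isothermal: T stays 503 K; PV = const ⇒ V₂ = 4.10 L, P₂ = 4560 kPa.
ΔU = 0 (ideal gas, T constant).
W = nRT ln(V₂/V₁) = 4.47×8.314×503×ln(0.127) = -38600 J.
Q = ΔU + W = -38600 J.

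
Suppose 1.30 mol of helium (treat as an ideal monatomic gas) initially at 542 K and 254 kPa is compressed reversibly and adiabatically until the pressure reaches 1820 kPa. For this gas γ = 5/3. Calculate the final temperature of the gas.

V₁ = nRT₁/P₁ = 1.30×8.314×542/254 = 23.1 L.
Adiabatic: T₂/T₁ = (P₂/P₁)^((γ−1)/γ) ⇒ T₂ = 542×(7.17)^0.400 = 1190 K; V₂ = 7.08 L.

1190 K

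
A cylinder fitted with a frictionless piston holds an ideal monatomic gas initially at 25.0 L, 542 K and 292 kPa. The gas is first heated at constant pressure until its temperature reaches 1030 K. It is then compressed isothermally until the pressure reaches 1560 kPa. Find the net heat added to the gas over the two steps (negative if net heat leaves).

n = P₁V₁/(RT₁) = 292×25.0/(8.314×542) = 1.62 mol.
Step 1 — Isobaric: P stays 292 kPa; V/T = const ⇒ T₂ = 1030 K, V₂ = 47.5 L.
W = PΔV = 292×(47.5−25.0) kPa·L = 6570 J.
ΔU = nCvΔT = 1.62×12.5×(1030−542) = 9860 J.
Q = ΔU + W = nCpΔT = 16400 J.
State after step 1: P = 292 kPa, V = 47.5 L, T = 1030 K.
Step 2 — Isothermal: T stays 1030 K; PV = const ⇒ V₂ = 8.89 L, P₂ = 1560 kPa.
ΔU = 0 (ideal gas, T constant).
W = nRT ln(V₂/V₁) = 1.62×8.314×1030×ln(0.187) = -23200 J.
Q = ΔU + W = -23200 J.
Net over both steps: W = -16700 J, Q = -6810 J, ΔU = 9860 J.

-6810 J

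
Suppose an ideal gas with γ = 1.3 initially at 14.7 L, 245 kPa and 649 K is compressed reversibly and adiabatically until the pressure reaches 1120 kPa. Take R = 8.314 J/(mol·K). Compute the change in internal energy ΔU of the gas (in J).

5040 J

n = P₁V₁/(RT₁) = 245×14.7/(8.314×649) = 0.667 mol.
Adiabatic: T₂/T₁ = (P₂/P₁)^((γ−1)/γ) ⇒ T₂ = 649×(4.57)^0.231 = 922 K; V₂ = 4.57 L.
For an ideal gas ΔU = nCvΔT with Cv = R/(γ−1) = 27.7 J/(mol·K).
ΔU = 0.667×27.7×(922−649) = 5040 J.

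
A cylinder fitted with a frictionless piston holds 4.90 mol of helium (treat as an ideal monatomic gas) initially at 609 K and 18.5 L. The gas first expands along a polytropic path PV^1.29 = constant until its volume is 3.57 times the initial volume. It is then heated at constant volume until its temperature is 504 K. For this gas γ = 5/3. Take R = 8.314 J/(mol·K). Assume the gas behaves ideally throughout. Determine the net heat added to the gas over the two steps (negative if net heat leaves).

P₁ = nRT₁/V₁ = 4.90×8.314×609/18.5 = 1340 kPa.
Step 1 — Polytropic n=1.29: T₂ = T₁(V₁/V₂)^(n−1) = 609×(0.280)^0.29 = 421 K; P₂ = P₁(V₁/V₂)^n = 260 kPa.
W = (P₁V₁−P₂V₂)/(n−1) = (1340×18.5−260×66.0)/0.29 = 26400 J.
ΔU = nCvΔT = 4.90×12.5×(421−609) = -11500 J.
Q = ΔU + W = 14900 J.
State after step 1: P = 260 kPa, V = 66.0 L, T = 421 K.
Step 2 — Isochoric: V stays 66.0 L; P/T = const ⇒ T₂ = 504 K, P₂ = 311 kPa.
W = 0 (no volume change).
ΔU = nCvΔT = 4.90×12.5×(504−421) = 5070 J.
Q = ΔU = 5070 J.
Net over both steps: W = 26400 J, Q = 20000 J, ΔU = -6420 J.

20000 J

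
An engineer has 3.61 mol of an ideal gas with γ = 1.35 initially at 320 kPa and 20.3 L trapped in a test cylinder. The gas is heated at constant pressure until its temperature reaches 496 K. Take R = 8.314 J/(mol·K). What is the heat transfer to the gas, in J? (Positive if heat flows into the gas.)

T₁ = P₁V₁/(nR) = 320×20.3/(3.61×8.314) = 216 K.
Isobaric: P stays 320 kPa; V/T = const ⇒ T₂ = 496 K, V₂ = 46.5 L.
W = PΔV = 320×(46.5−20.3) kPa·L = 8390 J.
ΔU = nCvΔT = 3.61×23.8×(496−216) = 24000 J.
Q = ΔU + W = nCpΔT = 32400 J.

32400 J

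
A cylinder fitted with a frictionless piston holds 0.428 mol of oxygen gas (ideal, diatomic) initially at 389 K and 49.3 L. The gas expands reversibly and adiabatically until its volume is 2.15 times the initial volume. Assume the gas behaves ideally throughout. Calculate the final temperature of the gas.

P₁ = nRT₁/V₁ = 0.428×8.314×389/49.3 = 28.1 kPa.
Adiabatic: TV^(γ−1) = const ⇒ T₂ = 389×(0.465)^0.400 = 286 K; PV^γ = const ⇒ P₂ = 9.61 kPa.

286 K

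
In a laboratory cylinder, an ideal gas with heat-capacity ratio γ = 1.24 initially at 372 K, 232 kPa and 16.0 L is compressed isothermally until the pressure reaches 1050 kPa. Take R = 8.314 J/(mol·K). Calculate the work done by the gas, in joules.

n = P₁V₁/(RT₁) = 232×16.0/(8.314×372) = 1.20 mol.
Isothermal: T stays 372 K; PV = const ⇒ V₂ = 3.54 L, P₂ = 1050 kPa.
W = nRT ln(V₂/V₁) = 1.20×8.314×372×ln(0.221) = -5600 J.

-5600 J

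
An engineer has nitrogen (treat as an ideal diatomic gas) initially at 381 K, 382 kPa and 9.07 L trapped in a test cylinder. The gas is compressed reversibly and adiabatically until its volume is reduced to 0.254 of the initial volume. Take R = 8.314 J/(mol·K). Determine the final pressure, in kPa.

Adiabatic: TV^(γ−1) = const ⇒ T₂ = 381×(3.94)^0.400 = 659 K; PV^γ = const ⇒ P₂ = 2600 kPa.

2600 kPa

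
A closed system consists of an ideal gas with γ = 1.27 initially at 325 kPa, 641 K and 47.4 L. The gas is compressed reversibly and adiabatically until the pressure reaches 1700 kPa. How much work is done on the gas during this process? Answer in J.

n = P₁V₁/(RT₁) = 325×47.4/(8.314×641) = 2.89 mol.
Adiabatic: T₂/T₁ = (P₂/P₁)^((γ−1)/γ) ⇒ T₂ = 641×(5.23)^0.213 = 911 K; V₂ = 12.9 L.
ΔU = nCvΔT = 2.89×30.8×(911−641) = 24100 J.
Q = 0 for an adiabatic process, so W = −ΔU = -24100 J.
Work done on the gas = −W_by = 24100 J.

24100 J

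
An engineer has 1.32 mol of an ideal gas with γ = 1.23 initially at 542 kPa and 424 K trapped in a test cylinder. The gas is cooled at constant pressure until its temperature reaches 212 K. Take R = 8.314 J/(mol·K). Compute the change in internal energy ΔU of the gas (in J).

-10100 J

V₁ = nRT₁/P₁ = 1.32×8.314×424/542 = 8.59 L.
Isobaric: P stays 542 kPa; V/T = const ⇒ T₂ = 212 K, V₂ = 4.29 L.
For an ideal gas ΔU = nCvΔT with Cv = R/(γ−1) = 36.1 J/(mol·K).
ΔU = 1.32×36.1×(212−424) = -10100 J.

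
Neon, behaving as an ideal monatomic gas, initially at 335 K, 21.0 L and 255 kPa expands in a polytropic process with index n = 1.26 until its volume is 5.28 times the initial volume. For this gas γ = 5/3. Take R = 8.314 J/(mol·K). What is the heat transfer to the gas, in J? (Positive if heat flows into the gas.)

4410 J

n = P₁V₁/(RT₁) = 255×21.0/(8.314×335) = 1.92 mol.
Polytropic n=1.26: T₂ = T₁(V₁/V₂)^(n−1) = 335×(0.189)^0.26 = 217 K; P₂ = P₁(V₁/V₂)^n = 31.3 kPa.
W = (P₁V₁−P₂V₂)/(n−1) = (255×21.0−31.3×111)/0.26 = 7230 J.
ΔU = nCvΔT = 1.92×12.5×(217−335) = -2820 J.
Q = ΔU + W = 4410 J.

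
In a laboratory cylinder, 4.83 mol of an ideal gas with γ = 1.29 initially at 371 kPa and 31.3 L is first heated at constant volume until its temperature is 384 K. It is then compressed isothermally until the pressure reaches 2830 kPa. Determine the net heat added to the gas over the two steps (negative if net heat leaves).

-13800 J

T₁ = P₁V₁/(nR) = 371×31.3/(4.83×8.314) = 289 K.
Step 1 — Isochoric: V stays 31.3 L; P/T = const ⇒ T₂ = 384 K, P₂ = 493 kPa.
W = 0 (no volume change).
ΔU = nCvΔT = 4.83×28.7×(384−289) = 13100 J.
Q = ΔU = 13100 J.
State after step 1: P = 493 kPa, V = 31.3 L, T = 384 K.
Step 2 — Isothermal: T stays 384 K; PV = const ⇒ V₂ = 5.45 L, P₂ = 2830 kPa.
ΔU = 0 (ideal gas, T constant).
W = nRT ln(V₂/V₁) = 4.83×8.314×384×ln(0.174) = -27000 J.
Q = ΔU + W = -27000 J.
Net over both steps: W = -27000 J, Q = -13800 J, ΔU = 13100 J.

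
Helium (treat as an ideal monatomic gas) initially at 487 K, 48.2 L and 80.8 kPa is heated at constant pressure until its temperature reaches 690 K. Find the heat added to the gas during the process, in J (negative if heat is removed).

n = P₁V₁/(RT₁) = 80.8×48.2/(8.314×487) = 0.962 mol.
Isobaric: P stays 80.8 kPa; V/T = const ⇒ T₂ = 690 K, V₂ = 68.3 L.
W = PΔV = 80.8×(68.3−48.2) kPa·L = 1620 J.
ΔU = nCvΔT = 0.962×12.5×(690−487) = 2440 J.
Q = ΔU + W = nCpΔT = 4060 J.

4060 J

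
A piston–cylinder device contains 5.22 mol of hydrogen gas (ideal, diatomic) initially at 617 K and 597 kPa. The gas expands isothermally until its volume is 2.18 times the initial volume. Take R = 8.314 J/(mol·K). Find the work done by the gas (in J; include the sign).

20900 J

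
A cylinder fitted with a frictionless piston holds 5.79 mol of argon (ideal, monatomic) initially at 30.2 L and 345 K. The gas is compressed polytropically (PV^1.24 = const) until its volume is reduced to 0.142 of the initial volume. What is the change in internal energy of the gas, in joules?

P₁ = nRT₁/V₁ = 5.79×8.314×345/30.2 = 550 kPa.
Polytropic n=1.24: T₂ = T₁(V₁/V₂)^(n−1) = 345×(7.04)^0.24 = 551 K; P₂ = P₁(V₁/V₂)^n = 6190 kPa.
For an ideal gas ΔU = nCvΔT with Cv = (3/2)R = 12.5 J/(mol·K).
ΔU = 5.79×12.5×(551−345) = 14900 J.

14900 J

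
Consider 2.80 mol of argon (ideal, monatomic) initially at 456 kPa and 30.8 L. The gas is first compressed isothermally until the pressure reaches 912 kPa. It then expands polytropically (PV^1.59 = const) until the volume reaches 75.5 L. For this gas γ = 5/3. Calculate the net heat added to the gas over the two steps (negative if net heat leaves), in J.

-8070 J

T₁ = P₁V₁/(nR) = 456×30.8/(2.80×8.314) = 603 K.
Step 1 — Isothermal: T stays 603 K; PV = const ⇒ V₂ = 15.4 L, P₂ = 912 kPa.
ΔU = 0 (ideal gas, T constant).
W = nRT ln(V₂/V₁) = 2.80×8.314×603×ln(0.500) = -9740 J.
Q = ΔU + W = -9740 J.
State after step 1: P = 912 kPa, V = 15.4 L, T = 603 K.
Step 2 — Polytropic n=1.59: T₂ = T₁(V₁/V₂)^(n−1) = 603×(0.204)^0.59 = 236 K; P₂ = P₁(V₁/V₂)^n = 72.8 kPa.
W = (P₁V₁−P₂V₂)/(n−1) = (912×15.4−72.8×75.5)/0.59 = 14500 J.
ΔU = nCvΔT = 2.80×12.5×(236−603) = -12800 J.
Q = ΔU + W = 1670 J.
Net over both steps: W = 4750 J, Q = -8070 J, ΔU = -12800 J.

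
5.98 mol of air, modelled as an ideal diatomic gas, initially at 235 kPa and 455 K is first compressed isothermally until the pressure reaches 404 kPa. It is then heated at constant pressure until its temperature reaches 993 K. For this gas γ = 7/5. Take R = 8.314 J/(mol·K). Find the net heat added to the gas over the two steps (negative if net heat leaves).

81400 J

V₁ = nRT₁/P₁ = 5.98×8.314×455/235 = 96.3 L.
Step 1 — Isothermal: T stays 455 K; PV = const ⇒ V₂ = 56.0 L, P₂ = 404 kPa.
ΔU = 0 (ideal gas, T constant).
W = nRT ln(V₂/V₁) = 5.98×8.314×455×ln(0.582) = -12300 J.
Q = ΔU + W = -12300 J.
State after step 1: P = 404 kPa, V = 56.0 L, T = 455 K.
Step 2 — Isobaric: P stays 404 kPa; V/T = const ⇒ T₂ = 993 K, V₂ = 122 L.
W = PΔV = 404×(122−56.0) kPa·L = 26700 J.
ΔU = nCvΔT = 5.98×20.8×(993−455) = 66900 J.
Q = ΔU + W = nCpΔT = 93600 J.
Net over both steps: W = 14500 J, Q = 81400 J, ΔU = 66900 J.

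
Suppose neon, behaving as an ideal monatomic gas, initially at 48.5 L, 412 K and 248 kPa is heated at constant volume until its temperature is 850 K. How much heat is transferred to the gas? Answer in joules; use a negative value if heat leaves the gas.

19200 J

n = P₁V₁/(RT₁) = 248×48.5/(8.314×412) = 3.51 mol.
Isochoric: V stays 48.5 L; P/T = const ⇒ T₂ = 850 K, P₂ = 512 kPa.
W = 0 (no volume change).
ΔU = nCvΔT = 3.51×12.5×(850−412) = 19200 J.
Q = ΔU = 19200 J.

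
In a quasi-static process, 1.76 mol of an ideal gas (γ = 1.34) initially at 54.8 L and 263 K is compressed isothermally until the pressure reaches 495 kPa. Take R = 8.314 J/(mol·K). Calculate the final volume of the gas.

P₁ = nRT₁/V₁ = 1.76×8.314×263/54.8 = 70.2 kPa.
Isothermal: T stays 263 K; PV = const ⇒ V₂ = 7.77 L, P₂ = 495 kPa.

7.77 L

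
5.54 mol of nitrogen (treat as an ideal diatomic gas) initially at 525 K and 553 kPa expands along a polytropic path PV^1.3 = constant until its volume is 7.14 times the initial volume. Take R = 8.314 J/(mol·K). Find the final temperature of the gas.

291 K

V₁ = nRT₁/P₁ = 5.54×8.314×525/553 = 43.7 L.
Polytropic n=1.3: T₂ = T₁(V₁/V₂)^(n−1) = 525×(0.140)^0.30 = 291 K; P₂ = P₁(V₁/V₂)^n = 42.9 kPa.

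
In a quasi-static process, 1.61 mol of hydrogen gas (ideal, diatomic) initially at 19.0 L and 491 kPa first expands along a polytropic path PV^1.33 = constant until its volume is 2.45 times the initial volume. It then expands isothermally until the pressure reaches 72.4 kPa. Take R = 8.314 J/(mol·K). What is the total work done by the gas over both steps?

12300 J

T₁ = P₁V₁/(nR) = 491×19.0/(1.61×8.314) = 697 K.
Step 1 — Polytropic n=1.33: T₂ = T₁(V₁/V₂)^(n−1) = 697×(0.408)^0.33 = 519 K; P₂ = P₁(V₁/V₂)^n = 149 kPa.
W = (P₁V₁−P₂V₂)/(n−1) = (491×19.0−149×46.6)/0.33 = 7240 J.
ΔU = nCvΔT = 1.61×20.8×(519−697) = -5970 J.
Q = ΔU + W = 1270 J.
State after step 1: P = 149 kPa, V = 46.6 L, T = 519 K.
Step 2 — Isothermal: T stays 519 K; PV = const ⇒ V₂ = 95.9 L, P₂ = 72.4 kPa.
ΔU = 0 (ideal gas, T constant).
W = nRT ln(V₂/V₁) = 1.61×8.314×519×ln(2.06) = 5010 J.
Q = ΔU + W = 5010 J.
Net over both steps: W = 12300 J, Q = 6280 J, ΔU = -5970 J.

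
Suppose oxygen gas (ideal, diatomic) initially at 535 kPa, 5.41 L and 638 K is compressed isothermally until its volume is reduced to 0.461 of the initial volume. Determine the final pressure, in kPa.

1160 kPa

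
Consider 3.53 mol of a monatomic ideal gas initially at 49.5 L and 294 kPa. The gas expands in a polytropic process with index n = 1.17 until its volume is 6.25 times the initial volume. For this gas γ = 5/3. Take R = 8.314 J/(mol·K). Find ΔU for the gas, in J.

-5840 J

T₁ = P₁V₁/(nR) = 294×49.5/(3.53×8.314) = 496 K.
Polytropic n=1.17: T₂ = T₁(V₁/V₂)^(n−1) = 496×(0.160)^0.17 = 363 K; P₂ = P₁(V₁/V₂)^n = 34.4 kPa.
For an ideal gas ΔU = nCvΔT with Cv = (3/2)R = 12.5 J/(mol·K).
ΔU = 3.53×12.5×(363−496) = -5840 J.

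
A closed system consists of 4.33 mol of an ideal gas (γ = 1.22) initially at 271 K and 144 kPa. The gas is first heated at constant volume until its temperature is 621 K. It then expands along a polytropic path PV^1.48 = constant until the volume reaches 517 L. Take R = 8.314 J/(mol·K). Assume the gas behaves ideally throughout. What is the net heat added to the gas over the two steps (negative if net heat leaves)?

23000 J

V₁ = nRT₁/P₁ = 4.33×8.314×271/144 = 67.7 L.
Step 1 — Isochoric: V stays 67.7 L; P/T = const ⇒ T₂ = 621 K, P₂ = 330 kPa.
W = 0 (no volume change).
ΔU = nCvΔT = 4.33×37.8×(621−271) = 57300 J.
Q = ΔU = 57300 J.
State after step 1: P = 330 kPa, V = 67.7 L, T = 621 K.
Step 2 — Polytropic n=1.48: T₂ = T₁(V₁/V₂)^(n−1) = 621×(0.131)^0.48 = 234 K; P₂ = P₁(V₁/V₂)^n = 16.3 kPa.
W = (P₁V₁−P₂V₂)/(n−1) = (330×67.7−16.3×517)/0.48 = 29000 J.
ΔU = nCvΔT = 4.33×37.8×(234−621) = -63300 J.
Q = ΔU + W = -34300 J.
Net over both steps: W = 29000 J, Q = 23000 J, ΔU = -6030 J.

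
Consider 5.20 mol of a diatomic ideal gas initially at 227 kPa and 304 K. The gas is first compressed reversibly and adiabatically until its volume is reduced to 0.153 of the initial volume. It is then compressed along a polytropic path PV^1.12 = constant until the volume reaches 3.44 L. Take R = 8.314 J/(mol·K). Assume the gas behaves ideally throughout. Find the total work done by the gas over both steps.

V₁ = nRT₁/P₁ = 5.20×8.314×304/227 = 57.9 L.
Step 1 — Adiabatic: TV^(γ−1) = const ⇒ T₂ = 304×(6.54)^0.400 = 644 K; PV^γ = const ⇒ P₂ = 3140 kPa.
ΔU = nCvΔT = 5.20×20.8×(644−304) = 36800 J.
Q = 0 for an adiabatic process, so W = −ΔU = -36800 J.
State after step 1: P = 3140 kPa, V = 8.86 L, T = 644 K.
Step 2 — Polytropic n=1.12: T₂ = T₁(V₁/V₂)^(n−1) = 644×(2.58)^0.12 = 722 K; P₂ = P₁(V₁/V₂)^n = 9070 kPa.
W = (P₁V₁−P₂V₂)/(n−1) = (3140×8.86−9070×3.44)/0.12 = -27900 J.
ΔU = nCvΔT = 5.20×20.8×(722−644) = 8370 J.
Q = ΔU + W = -19500 J.
Net over both steps: W = -64700 J, Q = -19500 J, ΔU = 45100 J.

-64700 J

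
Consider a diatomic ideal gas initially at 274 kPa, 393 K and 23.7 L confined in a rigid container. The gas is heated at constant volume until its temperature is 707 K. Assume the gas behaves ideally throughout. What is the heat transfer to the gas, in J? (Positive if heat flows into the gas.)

n = P₁V₁/(RT₁) = 274×23.7/(8.314×393) = 1.99 mol.
Isochoric: V stays 23.7 L; P/T = const ⇒ T₂ = 707 K, P₂ = 493 kPa.
W = 0 (no volume change).
ΔU = nCvΔT = 1.99×20.8×(707−393) = 13000 J.
Q = ΔU = 13000 J.

13000 J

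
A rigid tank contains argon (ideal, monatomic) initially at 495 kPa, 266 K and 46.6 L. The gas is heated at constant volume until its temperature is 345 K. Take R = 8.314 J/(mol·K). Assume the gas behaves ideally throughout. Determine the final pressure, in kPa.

642 kPa

Isochoric: V stays 46.6 L; P/T = const ⇒ T₂ = 345 K, P₂ = 642 kPa.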